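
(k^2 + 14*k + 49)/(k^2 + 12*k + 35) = (k + 7)/(k + 5)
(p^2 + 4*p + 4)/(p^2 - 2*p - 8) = (p + 2)/(p - 4)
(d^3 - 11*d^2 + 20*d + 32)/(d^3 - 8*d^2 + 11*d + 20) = (d - 8)/(d - 5)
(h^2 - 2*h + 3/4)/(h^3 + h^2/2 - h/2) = (h - 3/2)/(h*(h + 1))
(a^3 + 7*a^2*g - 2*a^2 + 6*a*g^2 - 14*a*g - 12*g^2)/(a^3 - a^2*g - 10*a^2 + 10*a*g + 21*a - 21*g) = (a^3 + 7*a^2*g - 2*a^2 + 6*a*g^2 - 14*a*g - 12*g^2)/(a^3 - a^2*g - 10*a^2 + 10*a*g + 21*a - 21*g)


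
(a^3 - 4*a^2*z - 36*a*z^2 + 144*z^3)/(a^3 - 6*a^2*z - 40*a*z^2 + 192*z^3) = (-a + 6*z)/(-a + 8*z)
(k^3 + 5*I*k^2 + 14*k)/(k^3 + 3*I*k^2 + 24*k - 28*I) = k/(k - 2*I)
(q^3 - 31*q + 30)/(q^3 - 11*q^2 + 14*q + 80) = (q^2 + 5*q - 6)/(q^2 - 6*q - 16)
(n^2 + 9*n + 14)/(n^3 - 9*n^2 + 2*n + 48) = (n + 7)/(n^2 - 11*n + 24)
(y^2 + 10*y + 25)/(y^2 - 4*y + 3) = (y^2 + 10*y + 25)/(y^2 - 4*y + 3)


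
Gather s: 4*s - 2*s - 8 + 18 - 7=2*s + 3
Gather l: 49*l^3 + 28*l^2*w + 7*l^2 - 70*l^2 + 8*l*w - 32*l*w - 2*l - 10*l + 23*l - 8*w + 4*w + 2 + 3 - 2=49*l^3 + l^2*(28*w - 63) + l*(11 - 24*w) - 4*w + 3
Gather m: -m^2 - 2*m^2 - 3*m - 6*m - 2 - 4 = -3*m^2 - 9*m - 6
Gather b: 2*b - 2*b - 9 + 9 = 0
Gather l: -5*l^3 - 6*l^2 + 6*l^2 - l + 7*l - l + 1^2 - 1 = -5*l^3 + 5*l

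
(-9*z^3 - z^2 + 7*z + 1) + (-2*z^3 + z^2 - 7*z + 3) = 4 - 11*z^3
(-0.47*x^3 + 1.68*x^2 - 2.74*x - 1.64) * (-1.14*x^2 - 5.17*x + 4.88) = 0.5358*x^5 + 0.5147*x^4 - 7.8556*x^3 + 24.2338*x^2 - 4.8924*x - 8.0032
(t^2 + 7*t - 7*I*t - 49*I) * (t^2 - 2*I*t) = t^4 + 7*t^3 - 9*I*t^3 - 14*t^2 - 63*I*t^2 - 98*t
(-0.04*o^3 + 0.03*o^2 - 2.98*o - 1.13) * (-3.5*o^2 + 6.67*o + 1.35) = 0.14*o^5 - 0.3718*o^4 + 10.5761*o^3 - 15.8811*o^2 - 11.5601*o - 1.5255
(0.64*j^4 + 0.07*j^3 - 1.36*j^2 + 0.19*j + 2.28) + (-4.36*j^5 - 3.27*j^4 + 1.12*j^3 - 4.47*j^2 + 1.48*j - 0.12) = -4.36*j^5 - 2.63*j^4 + 1.19*j^3 - 5.83*j^2 + 1.67*j + 2.16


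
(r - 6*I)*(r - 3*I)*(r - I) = r^3 - 10*I*r^2 - 27*r + 18*I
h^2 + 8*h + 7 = (h + 1)*(h + 7)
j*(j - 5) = j^2 - 5*j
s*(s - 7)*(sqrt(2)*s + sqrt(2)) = sqrt(2)*s^3 - 6*sqrt(2)*s^2 - 7*sqrt(2)*s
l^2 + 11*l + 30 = (l + 5)*(l + 6)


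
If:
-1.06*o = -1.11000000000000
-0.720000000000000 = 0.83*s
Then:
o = 1.05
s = -0.87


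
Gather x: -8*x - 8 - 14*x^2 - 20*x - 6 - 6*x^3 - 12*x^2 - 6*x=-6*x^3 - 26*x^2 - 34*x - 14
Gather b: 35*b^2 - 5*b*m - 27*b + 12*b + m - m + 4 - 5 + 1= 35*b^2 + b*(-5*m - 15)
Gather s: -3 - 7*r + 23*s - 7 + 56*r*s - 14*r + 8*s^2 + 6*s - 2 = -21*r + 8*s^2 + s*(56*r + 29) - 12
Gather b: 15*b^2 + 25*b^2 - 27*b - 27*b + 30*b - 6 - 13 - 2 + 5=40*b^2 - 24*b - 16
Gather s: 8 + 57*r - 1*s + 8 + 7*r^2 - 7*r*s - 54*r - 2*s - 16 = 7*r^2 + 3*r + s*(-7*r - 3)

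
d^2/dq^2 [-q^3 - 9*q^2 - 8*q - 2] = -6*q - 18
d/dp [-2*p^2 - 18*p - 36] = -4*p - 18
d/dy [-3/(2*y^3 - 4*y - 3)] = 6*(3*y^2 - 2)/(-2*y^3 + 4*y + 3)^2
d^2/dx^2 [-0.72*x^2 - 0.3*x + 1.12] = -1.44000000000000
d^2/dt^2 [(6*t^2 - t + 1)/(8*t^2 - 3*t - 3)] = 32*(5*t^3 + 39*t^2 - 9*t + 6)/(512*t^6 - 576*t^5 - 360*t^4 + 405*t^3 + 135*t^2 - 81*t - 27)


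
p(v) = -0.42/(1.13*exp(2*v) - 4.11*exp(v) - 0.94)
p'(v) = -0.42*(-2.26*exp(2*v) + 4.11*exp(v))/(1.13*exp(2*v) - 4.11*exp(v) - 0.94)^2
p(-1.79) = 0.26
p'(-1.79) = -0.10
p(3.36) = -0.00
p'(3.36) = 0.00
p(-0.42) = 0.13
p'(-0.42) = -0.07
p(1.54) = -0.09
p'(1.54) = 0.63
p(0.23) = 0.10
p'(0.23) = -0.04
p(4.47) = -0.00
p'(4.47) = 0.00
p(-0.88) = 0.17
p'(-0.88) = -0.09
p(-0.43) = 0.13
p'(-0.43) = -0.07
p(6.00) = 0.00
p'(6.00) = 0.00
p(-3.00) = 0.37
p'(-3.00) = -0.06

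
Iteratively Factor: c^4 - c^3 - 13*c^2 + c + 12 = (c - 4)*(c^3 + 3*c^2 - c - 3) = (c - 4)*(c - 1)*(c^2 + 4*c + 3) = (c - 4)*(c - 1)*(c + 3)*(c + 1)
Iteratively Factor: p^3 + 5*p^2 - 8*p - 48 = (p + 4)*(p^2 + p - 12) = (p + 4)^2*(p - 3)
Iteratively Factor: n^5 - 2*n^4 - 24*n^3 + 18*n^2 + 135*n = (n - 5)*(n^4 + 3*n^3 - 9*n^2 - 27*n) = (n - 5)*(n + 3)*(n^3 - 9*n) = (n - 5)*(n - 3)*(n + 3)*(n^2 + 3*n) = n*(n - 5)*(n - 3)*(n + 3)*(n + 3)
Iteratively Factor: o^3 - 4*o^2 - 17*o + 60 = (o - 5)*(o^2 + o - 12) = (o - 5)*(o + 4)*(o - 3)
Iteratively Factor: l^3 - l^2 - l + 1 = (l - 1)*(l^2 - 1) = (l - 1)^2*(l + 1)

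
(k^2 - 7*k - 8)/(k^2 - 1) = (k - 8)/(k - 1)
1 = 1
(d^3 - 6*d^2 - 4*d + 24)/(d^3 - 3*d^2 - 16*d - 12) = (d - 2)/(d + 1)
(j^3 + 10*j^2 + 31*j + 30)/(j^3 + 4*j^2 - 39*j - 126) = (j^2 + 7*j + 10)/(j^2 + j - 42)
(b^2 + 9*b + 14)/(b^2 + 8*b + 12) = (b + 7)/(b + 6)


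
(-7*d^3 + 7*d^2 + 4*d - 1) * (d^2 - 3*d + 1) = -7*d^5 + 28*d^4 - 24*d^3 - 6*d^2 + 7*d - 1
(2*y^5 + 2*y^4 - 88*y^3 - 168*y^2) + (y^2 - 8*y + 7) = 2*y^5 + 2*y^4 - 88*y^3 - 167*y^2 - 8*y + 7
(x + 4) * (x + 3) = x^2 + 7*x + 12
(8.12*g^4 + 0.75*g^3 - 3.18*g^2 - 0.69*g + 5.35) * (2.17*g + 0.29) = 17.6204*g^5 + 3.9823*g^4 - 6.6831*g^3 - 2.4195*g^2 + 11.4094*g + 1.5515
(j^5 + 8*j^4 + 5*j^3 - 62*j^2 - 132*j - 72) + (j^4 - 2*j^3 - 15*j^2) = j^5 + 9*j^4 + 3*j^3 - 77*j^2 - 132*j - 72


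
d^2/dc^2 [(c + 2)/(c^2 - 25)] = 2*(4*c^2*(c + 2) - (3*c + 2)*(c^2 - 25))/(c^2 - 25)^3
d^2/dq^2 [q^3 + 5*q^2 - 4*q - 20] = 6*q + 10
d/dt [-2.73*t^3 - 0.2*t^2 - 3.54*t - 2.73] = -8.19*t^2 - 0.4*t - 3.54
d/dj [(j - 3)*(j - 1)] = 2*j - 4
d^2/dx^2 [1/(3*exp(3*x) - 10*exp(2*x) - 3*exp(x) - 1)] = ((-27*exp(2*x) + 40*exp(x) + 3)*(-3*exp(3*x) + 10*exp(2*x) + 3*exp(x) + 1) - 2*(-9*exp(2*x) + 20*exp(x) + 3)^2*exp(x))*exp(x)/(-3*exp(3*x) + 10*exp(2*x) + 3*exp(x) + 1)^3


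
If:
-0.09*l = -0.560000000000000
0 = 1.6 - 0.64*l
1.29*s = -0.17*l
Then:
No Solution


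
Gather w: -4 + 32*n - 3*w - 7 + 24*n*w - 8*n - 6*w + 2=24*n + w*(24*n - 9) - 9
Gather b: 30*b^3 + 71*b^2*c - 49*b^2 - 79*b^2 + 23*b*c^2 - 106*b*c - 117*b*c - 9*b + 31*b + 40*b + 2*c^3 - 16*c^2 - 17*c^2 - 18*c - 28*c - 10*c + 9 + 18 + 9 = 30*b^3 + b^2*(71*c - 128) + b*(23*c^2 - 223*c + 62) + 2*c^3 - 33*c^2 - 56*c + 36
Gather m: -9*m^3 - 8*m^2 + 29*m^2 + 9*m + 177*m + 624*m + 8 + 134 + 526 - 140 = -9*m^3 + 21*m^2 + 810*m + 528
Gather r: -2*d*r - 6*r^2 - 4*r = -6*r^2 + r*(-2*d - 4)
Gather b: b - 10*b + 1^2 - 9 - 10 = -9*b - 18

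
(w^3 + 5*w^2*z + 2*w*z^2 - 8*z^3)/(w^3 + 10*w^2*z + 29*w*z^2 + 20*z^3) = (w^2 + w*z - 2*z^2)/(w^2 + 6*w*z + 5*z^2)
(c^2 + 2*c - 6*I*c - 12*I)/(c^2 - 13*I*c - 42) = (c + 2)/(c - 7*I)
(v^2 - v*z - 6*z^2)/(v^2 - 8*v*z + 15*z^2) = (-v - 2*z)/(-v + 5*z)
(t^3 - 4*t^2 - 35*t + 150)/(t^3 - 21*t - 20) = (t^2 + t - 30)/(t^2 + 5*t + 4)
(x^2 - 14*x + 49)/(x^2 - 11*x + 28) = (x - 7)/(x - 4)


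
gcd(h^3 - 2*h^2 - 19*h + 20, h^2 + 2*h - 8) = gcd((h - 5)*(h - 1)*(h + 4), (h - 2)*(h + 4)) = h + 4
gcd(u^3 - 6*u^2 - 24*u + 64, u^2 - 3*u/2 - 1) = u - 2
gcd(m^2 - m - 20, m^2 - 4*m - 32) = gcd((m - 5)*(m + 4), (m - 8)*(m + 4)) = m + 4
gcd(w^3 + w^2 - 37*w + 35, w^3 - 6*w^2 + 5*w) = w^2 - 6*w + 5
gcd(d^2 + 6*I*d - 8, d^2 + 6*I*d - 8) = d^2 + 6*I*d - 8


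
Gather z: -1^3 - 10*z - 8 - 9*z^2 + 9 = -9*z^2 - 10*z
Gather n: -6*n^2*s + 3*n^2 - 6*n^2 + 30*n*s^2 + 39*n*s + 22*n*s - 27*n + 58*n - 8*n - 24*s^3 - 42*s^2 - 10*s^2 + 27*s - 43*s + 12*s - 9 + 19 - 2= n^2*(-6*s - 3) + n*(30*s^2 + 61*s + 23) - 24*s^3 - 52*s^2 - 4*s + 8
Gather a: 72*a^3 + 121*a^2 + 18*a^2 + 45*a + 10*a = 72*a^3 + 139*a^2 + 55*a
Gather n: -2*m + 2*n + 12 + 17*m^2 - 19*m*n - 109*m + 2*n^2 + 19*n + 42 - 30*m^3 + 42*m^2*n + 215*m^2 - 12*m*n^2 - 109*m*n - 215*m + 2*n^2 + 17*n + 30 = -30*m^3 + 232*m^2 - 326*m + n^2*(4 - 12*m) + n*(42*m^2 - 128*m + 38) + 84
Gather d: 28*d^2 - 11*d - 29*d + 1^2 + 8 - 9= 28*d^2 - 40*d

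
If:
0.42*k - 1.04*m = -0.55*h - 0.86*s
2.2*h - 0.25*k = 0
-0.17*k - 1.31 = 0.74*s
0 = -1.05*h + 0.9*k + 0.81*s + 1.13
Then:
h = 0.06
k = 0.51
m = -1.32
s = -1.89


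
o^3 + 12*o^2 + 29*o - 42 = (o - 1)*(o + 6)*(o + 7)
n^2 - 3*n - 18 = (n - 6)*(n + 3)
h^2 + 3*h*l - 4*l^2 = (h - l)*(h + 4*l)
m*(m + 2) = m^2 + 2*m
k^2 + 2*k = k*(k + 2)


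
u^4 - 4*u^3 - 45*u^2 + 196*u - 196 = (u - 7)*(u - 2)^2*(u + 7)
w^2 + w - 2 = (w - 1)*(w + 2)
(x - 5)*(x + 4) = x^2 - x - 20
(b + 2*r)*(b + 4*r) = b^2 + 6*b*r + 8*r^2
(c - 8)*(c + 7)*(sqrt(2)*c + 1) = sqrt(2)*c^3 - sqrt(2)*c^2 + c^2 - 56*sqrt(2)*c - c - 56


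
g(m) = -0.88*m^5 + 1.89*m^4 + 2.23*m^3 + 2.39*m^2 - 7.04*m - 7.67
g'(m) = -4.4*m^4 + 7.56*m^3 + 6.69*m^2 + 4.78*m - 7.04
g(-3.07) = 379.81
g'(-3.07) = -568.25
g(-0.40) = -4.56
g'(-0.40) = -8.48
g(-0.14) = -6.64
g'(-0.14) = -7.60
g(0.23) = -9.13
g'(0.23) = -5.51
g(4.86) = -1061.01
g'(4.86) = -1412.67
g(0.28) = -9.39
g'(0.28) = -5.04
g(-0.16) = -6.49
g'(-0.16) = -7.67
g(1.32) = -5.46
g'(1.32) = 14.96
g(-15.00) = 757040.68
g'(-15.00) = -246838.49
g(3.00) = -7.82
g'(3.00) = -84.77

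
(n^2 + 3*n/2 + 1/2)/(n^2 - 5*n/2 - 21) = (2*n^2 + 3*n + 1)/(2*n^2 - 5*n - 42)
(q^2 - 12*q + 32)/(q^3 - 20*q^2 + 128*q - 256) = 1/(q - 8)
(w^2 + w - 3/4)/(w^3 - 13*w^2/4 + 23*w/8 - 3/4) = 2*(2*w + 3)/(4*w^2 - 11*w + 6)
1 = 1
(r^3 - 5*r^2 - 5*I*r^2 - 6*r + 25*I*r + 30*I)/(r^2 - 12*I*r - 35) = (r^2 - 5*r - 6)/(r - 7*I)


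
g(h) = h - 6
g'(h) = 1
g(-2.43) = -8.43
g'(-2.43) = 1.00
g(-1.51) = -7.51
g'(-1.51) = 1.00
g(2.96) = -3.04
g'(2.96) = 1.00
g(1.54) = -4.46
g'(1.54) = 1.00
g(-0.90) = -6.90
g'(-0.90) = 1.00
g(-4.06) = -10.06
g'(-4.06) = 1.00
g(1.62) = -4.38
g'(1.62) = 1.00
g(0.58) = -5.42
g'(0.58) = 1.00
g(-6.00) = -12.00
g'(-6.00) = 1.00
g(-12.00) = -18.00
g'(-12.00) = 1.00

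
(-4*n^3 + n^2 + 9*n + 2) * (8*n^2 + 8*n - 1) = -32*n^5 - 24*n^4 + 84*n^3 + 87*n^2 + 7*n - 2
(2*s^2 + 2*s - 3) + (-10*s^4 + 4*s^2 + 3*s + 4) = -10*s^4 + 6*s^2 + 5*s + 1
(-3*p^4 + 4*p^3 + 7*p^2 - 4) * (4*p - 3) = -12*p^5 + 25*p^4 + 16*p^3 - 21*p^2 - 16*p + 12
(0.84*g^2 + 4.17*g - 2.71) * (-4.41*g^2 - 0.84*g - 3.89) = -3.7044*g^4 - 19.0953*g^3 + 5.1807*g^2 - 13.9449*g + 10.5419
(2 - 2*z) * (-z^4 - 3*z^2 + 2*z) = 2*z^5 - 2*z^4 + 6*z^3 - 10*z^2 + 4*z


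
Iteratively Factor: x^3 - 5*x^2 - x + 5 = (x - 1)*(x^2 - 4*x - 5) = (x - 5)*(x - 1)*(x + 1)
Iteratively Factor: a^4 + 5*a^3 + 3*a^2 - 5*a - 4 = (a + 1)*(a^3 + 4*a^2 - a - 4) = (a + 1)^2*(a^2 + 3*a - 4) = (a + 1)^2*(a + 4)*(a - 1)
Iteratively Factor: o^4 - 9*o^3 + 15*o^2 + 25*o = (o + 1)*(o^3 - 10*o^2 + 25*o) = o*(o + 1)*(o^2 - 10*o + 25) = o*(o - 5)*(o + 1)*(o - 5)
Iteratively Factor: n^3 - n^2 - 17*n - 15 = (n + 3)*(n^2 - 4*n - 5) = (n - 5)*(n + 3)*(n + 1)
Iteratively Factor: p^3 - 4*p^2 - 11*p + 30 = (p - 5)*(p^2 + p - 6) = (p - 5)*(p + 3)*(p - 2)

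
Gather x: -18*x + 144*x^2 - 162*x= 144*x^2 - 180*x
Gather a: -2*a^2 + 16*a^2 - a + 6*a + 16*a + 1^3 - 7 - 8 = 14*a^2 + 21*a - 14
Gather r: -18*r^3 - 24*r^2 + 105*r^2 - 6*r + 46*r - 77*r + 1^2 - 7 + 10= -18*r^3 + 81*r^2 - 37*r + 4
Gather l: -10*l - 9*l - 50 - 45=-19*l - 95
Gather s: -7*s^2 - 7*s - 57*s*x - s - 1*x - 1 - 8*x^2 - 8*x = -7*s^2 + s*(-57*x - 8) - 8*x^2 - 9*x - 1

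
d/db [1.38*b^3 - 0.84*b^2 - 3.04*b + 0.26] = 4.14*b^2 - 1.68*b - 3.04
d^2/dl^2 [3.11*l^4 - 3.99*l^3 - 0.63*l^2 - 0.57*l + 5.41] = 37.32*l^2 - 23.94*l - 1.26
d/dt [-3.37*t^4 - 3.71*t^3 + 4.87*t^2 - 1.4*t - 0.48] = -13.48*t^3 - 11.13*t^2 + 9.74*t - 1.4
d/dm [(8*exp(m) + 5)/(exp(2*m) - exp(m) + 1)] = (-(2*exp(m) - 1)*(8*exp(m) + 5) + 8*exp(2*m) - 8*exp(m) + 8)*exp(m)/(exp(2*m) - exp(m) + 1)^2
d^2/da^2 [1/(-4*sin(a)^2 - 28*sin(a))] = (4*sin(a) + 21 + 43/sin(a) - 42/sin(a)^2 - 98/sin(a)^3)/(4*(sin(a) + 7)^3)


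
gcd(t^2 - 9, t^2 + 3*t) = t + 3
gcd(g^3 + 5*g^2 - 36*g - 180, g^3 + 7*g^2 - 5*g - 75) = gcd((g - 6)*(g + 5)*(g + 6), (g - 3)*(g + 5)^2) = g + 5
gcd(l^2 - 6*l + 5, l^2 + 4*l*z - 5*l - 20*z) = l - 5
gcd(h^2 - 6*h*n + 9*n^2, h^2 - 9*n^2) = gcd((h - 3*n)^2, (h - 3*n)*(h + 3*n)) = h - 3*n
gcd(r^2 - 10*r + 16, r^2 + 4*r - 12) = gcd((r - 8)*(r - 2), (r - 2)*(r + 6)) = r - 2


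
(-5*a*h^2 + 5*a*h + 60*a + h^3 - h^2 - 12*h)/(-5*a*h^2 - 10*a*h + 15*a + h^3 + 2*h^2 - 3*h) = (h - 4)/(h - 1)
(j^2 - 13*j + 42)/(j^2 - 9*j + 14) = (j - 6)/(j - 2)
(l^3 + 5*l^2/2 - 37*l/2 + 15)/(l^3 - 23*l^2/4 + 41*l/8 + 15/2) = 4*(l^2 + 5*l - 6)/(4*l^2 - 13*l - 12)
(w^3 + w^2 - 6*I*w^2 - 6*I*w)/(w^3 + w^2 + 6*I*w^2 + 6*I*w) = (w - 6*I)/(w + 6*I)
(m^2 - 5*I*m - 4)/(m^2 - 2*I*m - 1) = (m - 4*I)/(m - I)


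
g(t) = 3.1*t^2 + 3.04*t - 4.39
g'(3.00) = 21.64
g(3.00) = 32.63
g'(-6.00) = -34.16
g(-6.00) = 88.97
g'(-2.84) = -14.57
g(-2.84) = 11.98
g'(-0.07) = 2.61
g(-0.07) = -4.59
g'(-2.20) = -10.60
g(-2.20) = 3.93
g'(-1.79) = -8.06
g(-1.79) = 0.10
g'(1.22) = 10.60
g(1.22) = 3.93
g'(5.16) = 35.03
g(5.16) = 93.84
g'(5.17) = 35.09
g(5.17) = 94.19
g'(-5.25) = -29.51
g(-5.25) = 65.09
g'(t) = 6.2*t + 3.04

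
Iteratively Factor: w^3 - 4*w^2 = (w)*(w^2 - 4*w) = w^2*(w - 4)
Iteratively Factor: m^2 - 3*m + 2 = (m - 2)*(m - 1)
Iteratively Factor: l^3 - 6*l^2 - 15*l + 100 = (l - 5)*(l^2 - l - 20) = (l - 5)^2*(l + 4)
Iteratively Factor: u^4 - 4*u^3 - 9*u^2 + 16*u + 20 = (u - 5)*(u^3 + u^2 - 4*u - 4) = (u - 5)*(u - 2)*(u^2 + 3*u + 2) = (u - 5)*(u - 2)*(u + 2)*(u + 1)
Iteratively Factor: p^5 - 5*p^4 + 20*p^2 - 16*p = (p)*(p^4 - 5*p^3 + 20*p - 16) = p*(p - 4)*(p^3 - p^2 - 4*p + 4) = p*(p - 4)*(p + 2)*(p^2 - 3*p + 2) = p*(p - 4)*(p - 2)*(p + 2)*(p - 1)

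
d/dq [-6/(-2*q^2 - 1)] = -24*q/(2*q^2 + 1)^2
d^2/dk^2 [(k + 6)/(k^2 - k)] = 2*(k^3 + 18*k^2 - 18*k + 6)/(k^3*(k^3 - 3*k^2 + 3*k - 1))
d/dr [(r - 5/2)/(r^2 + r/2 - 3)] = (4*r^2 + 2*r - (2*r - 5)*(4*r + 1) - 12)/(2*r^2 + r - 6)^2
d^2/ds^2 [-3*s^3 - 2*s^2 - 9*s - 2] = -18*s - 4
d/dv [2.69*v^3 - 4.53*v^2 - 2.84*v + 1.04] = 8.07*v^2 - 9.06*v - 2.84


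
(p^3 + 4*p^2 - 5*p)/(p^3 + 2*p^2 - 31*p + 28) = p*(p + 5)/(p^2 + 3*p - 28)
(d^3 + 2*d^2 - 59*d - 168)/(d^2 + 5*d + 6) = (d^2 - d - 56)/(d + 2)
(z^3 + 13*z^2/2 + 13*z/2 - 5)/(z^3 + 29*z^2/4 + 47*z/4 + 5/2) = 2*(2*z - 1)/(4*z + 1)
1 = 1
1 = 1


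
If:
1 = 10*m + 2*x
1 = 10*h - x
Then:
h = x/10 + 1/10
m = 1/10 - x/5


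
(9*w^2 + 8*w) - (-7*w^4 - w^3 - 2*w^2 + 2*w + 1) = 7*w^4 + w^3 + 11*w^2 + 6*w - 1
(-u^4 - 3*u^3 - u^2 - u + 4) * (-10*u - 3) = 10*u^5 + 33*u^4 + 19*u^3 + 13*u^2 - 37*u - 12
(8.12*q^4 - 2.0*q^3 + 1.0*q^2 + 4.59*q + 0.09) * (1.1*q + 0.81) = 8.932*q^5 + 4.3772*q^4 - 0.52*q^3 + 5.859*q^2 + 3.8169*q + 0.0729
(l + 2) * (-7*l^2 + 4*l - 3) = -7*l^3 - 10*l^2 + 5*l - 6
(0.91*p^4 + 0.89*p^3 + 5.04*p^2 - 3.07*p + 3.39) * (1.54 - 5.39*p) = -4.9049*p^5 - 3.3957*p^4 - 25.795*p^3 + 24.3089*p^2 - 22.9999*p + 5.2206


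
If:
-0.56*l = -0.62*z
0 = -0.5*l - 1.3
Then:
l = -2.60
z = -2.35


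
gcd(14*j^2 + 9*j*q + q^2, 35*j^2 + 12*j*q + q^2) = 7*j + q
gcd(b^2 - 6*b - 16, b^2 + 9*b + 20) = 1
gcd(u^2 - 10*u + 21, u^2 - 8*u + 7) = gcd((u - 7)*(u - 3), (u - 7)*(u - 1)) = u - 7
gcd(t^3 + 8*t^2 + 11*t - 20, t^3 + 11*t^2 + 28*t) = t + 4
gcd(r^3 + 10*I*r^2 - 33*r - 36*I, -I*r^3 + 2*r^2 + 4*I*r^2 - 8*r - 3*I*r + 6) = 1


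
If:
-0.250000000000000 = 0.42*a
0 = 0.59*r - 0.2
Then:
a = -0.60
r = 0.34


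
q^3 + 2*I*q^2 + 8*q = q*(q - 2*I)*(q + 4*I)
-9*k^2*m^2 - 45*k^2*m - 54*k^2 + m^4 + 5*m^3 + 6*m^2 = (-3*k + m)*(3*k + m)*(m + 2)*(m + 3)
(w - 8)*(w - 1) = w^2 - 9*w + 8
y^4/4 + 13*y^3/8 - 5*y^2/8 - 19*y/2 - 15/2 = (y/2 + 1/2)*(y/2 + 1)*(y - 5/2)*(y + 6)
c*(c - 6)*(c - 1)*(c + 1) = c^4 - 6*c^3 - c^2 + 6*c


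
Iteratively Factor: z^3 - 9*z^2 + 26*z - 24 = (z - 3)*(z^2 - 6*z + 8) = (z - 3)*(z - 2)*(z - 4)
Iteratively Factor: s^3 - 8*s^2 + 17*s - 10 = (s - 5)*(s^2 - 3*s + 2) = (s - 5)*(s - 1)*(s - 2)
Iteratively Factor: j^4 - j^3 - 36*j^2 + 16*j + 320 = (j - 4)*(j^3 + 3*j^2 - 24*j - 80) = (j - 4)*(j + 4)*(j^2 - j - 20) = (j - 4)*(j + 4)^2*(j - 5)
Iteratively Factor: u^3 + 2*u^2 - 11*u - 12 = (u + 4)*(u^2 - 2*u - 3) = (u + 1)*(u + 4)*(u - 3)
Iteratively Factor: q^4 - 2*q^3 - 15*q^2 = (q - 5)*(q^3 + 3*q^2) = (q - 5)*(q + 3)*(q^2) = q*(q - 5)*(q + 3)*(q)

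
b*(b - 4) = b^2 - 4*b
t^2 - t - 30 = (t - 6)*(t + 5)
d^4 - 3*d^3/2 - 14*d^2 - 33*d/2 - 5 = (d - 5)*(d + 1/2)*(d + 1)*(d + 2)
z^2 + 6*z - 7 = (z - 1)*(z + 7)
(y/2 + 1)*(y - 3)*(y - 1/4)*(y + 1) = y^4/2 - y^3/8 - 7*y^2/2 - 17*y/8 + 3/4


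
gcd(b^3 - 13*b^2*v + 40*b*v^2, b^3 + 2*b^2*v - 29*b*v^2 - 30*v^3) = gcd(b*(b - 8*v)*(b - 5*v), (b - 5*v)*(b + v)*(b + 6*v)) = -b + 5*v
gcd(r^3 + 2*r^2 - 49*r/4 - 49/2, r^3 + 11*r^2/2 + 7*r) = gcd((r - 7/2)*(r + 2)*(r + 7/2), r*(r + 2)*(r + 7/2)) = r^2 + 11*r/2 + 7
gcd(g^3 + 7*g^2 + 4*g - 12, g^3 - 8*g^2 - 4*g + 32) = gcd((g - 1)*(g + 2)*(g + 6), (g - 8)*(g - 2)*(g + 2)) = g + 2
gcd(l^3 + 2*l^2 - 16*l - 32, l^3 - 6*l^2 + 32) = l^2 - 2*l - 8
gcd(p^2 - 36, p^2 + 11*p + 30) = p + 6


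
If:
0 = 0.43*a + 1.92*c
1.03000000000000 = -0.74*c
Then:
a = 6.21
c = -1.39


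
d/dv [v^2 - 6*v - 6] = 2*v - 6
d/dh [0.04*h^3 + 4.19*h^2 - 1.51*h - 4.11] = 0.12*h^2 + 8.38*h - 1.51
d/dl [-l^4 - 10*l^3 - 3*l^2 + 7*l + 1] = -4*l^3 - 30*l^2 - 6*l + 7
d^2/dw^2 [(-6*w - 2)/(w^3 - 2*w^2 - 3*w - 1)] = 4*((3*w + 1)*(-3*w^2 + 4*w + 3)^2 + (9*w^2 - 12*w + (3*w - 2)*(3*w + 1) - 9)*(-w^3 + 2*w^2 + 3*w + 1))/(-w^3 + 2*w^2 + 3*w + 1)^3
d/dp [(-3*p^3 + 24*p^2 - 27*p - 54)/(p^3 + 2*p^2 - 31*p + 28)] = 30*(-p^4 + 8*p^3 - 26*p^2 + 52*p - 81)/(p^6 + 4*p^5 - 58*p^4 - 68*p^3 + 1073*p^2 - 1736*p + 784)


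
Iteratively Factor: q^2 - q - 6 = (q - 3)*(q + 2)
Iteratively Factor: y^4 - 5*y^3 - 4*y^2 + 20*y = (y + 2)*(y^3 - 7*y^2 + 10*y) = y*(y + 2)*(y^2 - 7*y + 10) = y*(y - 2)*(y + 2)*(y - 5)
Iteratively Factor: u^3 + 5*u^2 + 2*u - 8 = (u + 2)*(u^2 + 3*u - 4) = (u + 2)*(u + 4)*(u - 1)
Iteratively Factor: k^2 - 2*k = (k)*(k - 2)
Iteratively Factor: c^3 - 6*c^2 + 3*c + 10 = (c - 2)*(c^2 - 4*c - 5) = (c - 5)*(c - 2)*(c + 1)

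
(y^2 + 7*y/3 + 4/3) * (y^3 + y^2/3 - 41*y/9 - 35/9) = y^5 + 8*y^4/3 - 22*y^3/9 - 380*y^2/27 - 409*y/27 - 140/27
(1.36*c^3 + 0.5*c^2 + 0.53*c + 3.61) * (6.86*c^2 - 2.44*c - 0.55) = 9.3296*c^5 + 0.1116*c^4 + 1.6678*c^3 + 23.1964*c^2 - 9.0999*c - 1.9855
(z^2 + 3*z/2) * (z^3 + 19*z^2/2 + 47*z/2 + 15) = z^5 + 11*z^4 + 151*z^3/4 + 201*z^2/4 + 45*z/2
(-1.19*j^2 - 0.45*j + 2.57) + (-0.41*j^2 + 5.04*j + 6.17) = -1.6*j^2 + 4.59*j + 8.74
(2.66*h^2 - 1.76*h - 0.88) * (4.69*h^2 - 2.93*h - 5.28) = 12.4754*h^4 - 16.0482*h^3 - 13.0152*h^2 + 11.8712*h + 4.6464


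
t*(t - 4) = t^2 - 4*t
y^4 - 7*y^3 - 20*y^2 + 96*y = y*(y - 8)*(y - 3)*(y + 4)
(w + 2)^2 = w^2 + 4*w + 4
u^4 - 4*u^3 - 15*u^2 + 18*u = u*(u - 6)*(u - 1)*(u + 3)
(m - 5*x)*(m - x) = m^2 - 6*m*x + 5*x^2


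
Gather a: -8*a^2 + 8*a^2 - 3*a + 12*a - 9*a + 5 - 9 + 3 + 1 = 0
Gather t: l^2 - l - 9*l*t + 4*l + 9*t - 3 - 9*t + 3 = l^2 - 9*l*t + 3*l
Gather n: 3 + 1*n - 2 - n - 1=0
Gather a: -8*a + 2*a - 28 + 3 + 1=-6*a - 24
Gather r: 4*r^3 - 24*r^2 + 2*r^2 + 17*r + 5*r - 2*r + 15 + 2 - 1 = 4*r^3 - 22*r^2 + 20*r + 16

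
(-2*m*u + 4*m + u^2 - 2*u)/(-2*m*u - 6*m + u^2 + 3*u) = (u - 2)/(u + 3)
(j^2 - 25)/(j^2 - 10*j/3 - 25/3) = 3*(j + 5)/(3*j + 5)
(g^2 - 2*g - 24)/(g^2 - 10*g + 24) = (g + 4)/(g - 4)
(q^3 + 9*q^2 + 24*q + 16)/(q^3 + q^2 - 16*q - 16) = (q + 4)/(q - 4)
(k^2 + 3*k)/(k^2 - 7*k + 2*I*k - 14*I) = k*(k + 3)/(k^2 + k*(-7 + 2*I) - 14*I)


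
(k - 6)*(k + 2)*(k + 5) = k^3 + k^2 - 32*k - 60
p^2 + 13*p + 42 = (p + 6)*(p + 7)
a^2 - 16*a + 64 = (a - 8)^2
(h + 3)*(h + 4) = h^2 + 7*h + 12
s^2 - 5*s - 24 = (s - 8)*(s + 3)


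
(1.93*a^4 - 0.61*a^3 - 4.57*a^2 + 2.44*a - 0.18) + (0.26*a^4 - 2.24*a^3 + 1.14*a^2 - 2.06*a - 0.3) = 2.19*a^4 - 2.85*a^3 - 3.43*a^2 + 0.38*a - 0.48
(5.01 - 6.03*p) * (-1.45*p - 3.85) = 8.7435*p^2 + 15.951*p - 19.2885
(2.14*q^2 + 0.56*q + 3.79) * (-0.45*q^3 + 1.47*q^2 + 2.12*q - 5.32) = -0.963*q^5 + 2.8938*q^4 + 3.6545*q^3 - 4.6263*q^2 + 5.0556*q - 20.1628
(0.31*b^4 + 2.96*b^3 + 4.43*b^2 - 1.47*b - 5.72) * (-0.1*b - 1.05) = -0.031*b^5 - 0.6215*b^4 - 3.551*b^3 - 4.5045*b^2 + 2.1155*b + 6.006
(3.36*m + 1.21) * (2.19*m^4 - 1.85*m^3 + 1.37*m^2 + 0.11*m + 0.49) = 7.3584*m^5 - 3.5661*m^4 + 2.3647*m^3 + 2.0273*m^2 + 1.7795*m + 0.5929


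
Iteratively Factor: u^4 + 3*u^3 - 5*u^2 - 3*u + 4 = (u + 4)*(u^3 - u^2 - u + 1) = (u + 1)*(u + 4)*(u^2 - 2*u + 1) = (u - 1)*(u + 1)*(u + 4)*(u - 1)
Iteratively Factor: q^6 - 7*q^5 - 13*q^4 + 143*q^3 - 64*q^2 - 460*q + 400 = (q - 5)*(q^5 - 2*q^4 - 23*q^3 + 28*q^2 + 76*q - 80) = (q - 5)*(q + 2)*(q^4 - 4*q^3 - 15*q^2 + 58*q - 40) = (q - 5)*(q + 2)*(q + 4)*(q^3 - 8*q^2 + 17*q - 10) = (q - 5)^2*(q + 2)*(q + 4)*(q^2 - 3*q + 2) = (q - 5)^2*(q - 2)*(q + 2)*(q + 4)*(q - 1)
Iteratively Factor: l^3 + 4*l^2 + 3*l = (l)*(l^2 + 4*l + 3) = l*(l + 3)*(l + 1)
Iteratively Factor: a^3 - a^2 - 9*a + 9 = (a - 3)*(a^2 + 2*a - 3) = (a - 3)*(a - 1)*(a + 3)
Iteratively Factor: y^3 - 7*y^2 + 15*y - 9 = (y - 1)*(y^2 - 6*y + 9) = (y - 3)*(y - 1)*(y - 3)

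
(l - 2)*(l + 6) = l^2 + 4*l - 12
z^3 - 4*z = z*(z - 2)*(z + 2)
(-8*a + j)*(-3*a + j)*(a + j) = 24*a^3 + 13*a^2*j - 10*a*j^2 + j^3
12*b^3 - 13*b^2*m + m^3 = (-3*b + m)*(-b + m)*(4*b + m)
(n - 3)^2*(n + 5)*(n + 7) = n^4 + 6*n^3 - 28*n^2 - 102*n + 315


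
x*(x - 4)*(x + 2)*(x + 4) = x^4 + 2*x^3 - 16*x^2 - 32*x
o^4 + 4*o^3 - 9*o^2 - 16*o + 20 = (o - 2)*(o - 1)*(o + 2)*(o + 5)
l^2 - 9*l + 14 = (l - 7)*(l - 2)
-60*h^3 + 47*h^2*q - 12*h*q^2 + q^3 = (-5*h + q)*(-4*h + q)*(-3*h + q)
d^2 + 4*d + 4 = (d + 2)^2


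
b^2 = b^2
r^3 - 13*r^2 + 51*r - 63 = (r - 7)*(r - 3)^2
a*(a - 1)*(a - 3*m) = a^3 - 3*a^2*m - a^2 + 3*a*m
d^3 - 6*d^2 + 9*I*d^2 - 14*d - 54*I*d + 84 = (d - 6)*(d + 2*I)*(d + 7*I)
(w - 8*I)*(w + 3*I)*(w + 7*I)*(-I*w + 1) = -I*w^4 + 3*w^3 - 57*I*w^2 + 227*w + 168*I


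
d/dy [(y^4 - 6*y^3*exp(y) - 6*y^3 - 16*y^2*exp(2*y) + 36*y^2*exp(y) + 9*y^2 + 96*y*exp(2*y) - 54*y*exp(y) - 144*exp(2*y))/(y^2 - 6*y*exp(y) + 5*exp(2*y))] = 2*(y^5 - 21*y^4*exp(2*y) - 12*y^4*exp(y) - 3*y^4 + 63*y^3*exp(3*y) + 172*y^3*exp(2*y) + 36*y^3*exp(y) - 375*y^2*exp(3*y) - 390*y^2*exp(2*y) - 80*y*exp(4*y) + 747*y*exp(3*y) + 189*y*exp(2*y) + 240*exp(4*y) - 567*exp(3*y))/(y^4 - 12*y^3*exp(y) + 46*y^2*exp(2*y) - 60*y*exp(3*y) + 25*exp(4*y))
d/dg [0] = 0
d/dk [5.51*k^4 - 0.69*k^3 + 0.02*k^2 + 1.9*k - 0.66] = 22.04*k^3 - 2.07*k^2 + 0.04*k + 1.9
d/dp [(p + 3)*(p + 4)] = 2*p + 7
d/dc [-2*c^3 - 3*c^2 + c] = -6*c^2 - 6*c + 1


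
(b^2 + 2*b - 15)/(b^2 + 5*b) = (b - 3)/b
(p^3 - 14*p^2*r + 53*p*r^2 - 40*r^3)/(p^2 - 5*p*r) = p - 9*r + 8*r^2/p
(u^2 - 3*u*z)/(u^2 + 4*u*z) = (u - 3*z)/(u + 4*z)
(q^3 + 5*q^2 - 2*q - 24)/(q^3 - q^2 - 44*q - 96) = (q - 2)/(q - 8)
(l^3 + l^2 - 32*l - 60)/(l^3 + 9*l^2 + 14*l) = (l^2 - l - 30)/(l*(l + 7))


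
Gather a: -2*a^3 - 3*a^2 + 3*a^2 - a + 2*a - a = -2*a^3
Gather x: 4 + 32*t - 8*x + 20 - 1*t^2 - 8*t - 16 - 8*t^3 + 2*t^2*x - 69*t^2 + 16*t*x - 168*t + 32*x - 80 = -8*t^3 - 70*t^2 - 144*t + x*(2*t^2 + 16*t + 24) - 72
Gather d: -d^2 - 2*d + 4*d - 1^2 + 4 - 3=-d^2 + 2*d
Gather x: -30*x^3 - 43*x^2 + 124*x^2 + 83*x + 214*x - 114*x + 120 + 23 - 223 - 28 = -30*x^3 + 81*x^2 + 183*x - 108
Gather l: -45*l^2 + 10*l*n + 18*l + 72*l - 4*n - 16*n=-45*l^2 + l*(10*n + 90) - 20*n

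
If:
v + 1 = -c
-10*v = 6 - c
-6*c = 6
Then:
No Solution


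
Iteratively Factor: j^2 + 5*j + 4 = (j + 4)*(j + 1)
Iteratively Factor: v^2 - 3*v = (v)*(v - 3)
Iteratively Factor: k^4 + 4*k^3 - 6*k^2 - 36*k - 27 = (k + 1)*(k^3 + 3*k^2 - 9*k - 27) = (k + 1)*(k + 3)*(k^2 - 9) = (k - 3)*(k + 1)*(k + 3)*(k + 3)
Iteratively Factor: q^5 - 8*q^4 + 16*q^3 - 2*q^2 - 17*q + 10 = (q - 1)*(q^4 - 7*q^3 + 9*q^2 + 7*q - 10) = (q - 1)^2*(q^3 - 6*q^2 + 3*q + 10) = (q - 2)*(q - 1)^2*(q^2 - 4*q - 5) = (q - 5)*(q - 2)*(q - 1)^2*(q + 1)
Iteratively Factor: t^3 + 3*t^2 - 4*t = (t + 4)*(t^2 - t) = t*(t + 4)*(t - 1)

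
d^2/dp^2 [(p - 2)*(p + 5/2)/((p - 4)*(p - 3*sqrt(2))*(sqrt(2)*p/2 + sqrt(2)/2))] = (2*sqrt(2)*p^6 + 3*sqrt(2)*p^5 - 126*p^4 - 45*sqrt(2)*p^4 + 222*p^3 + 355*sqrt(2)*p^3 - 1332*p^2 - 258*sqrt(2)*p^2 + 1836*p + 1476*sqrt(2)*p - 2140*sqrt(2) + 816)/(p^9 - 9*sqrt(2)*p^8 - 9*p^8 + 69*p^7 + 81*sqrt(2)*p^7 - 441*p^6 - 189*sqrt(2)*p^6 + 81*sqrt(2)*p^5 + 750*p^5 - 270*sqrt(2)*p^4 + 2286*p^4 - 3304*p^3 - 1134*sqrt(2)*p^3 - 7776*p^2 + 3816*sqrt(2)*p^2 - 3456*p + 7776*sqrt(2)*p + 3456*sqrt(2))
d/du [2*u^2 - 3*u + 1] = 4*u - 3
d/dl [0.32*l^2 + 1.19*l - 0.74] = 0.64*l + 1.19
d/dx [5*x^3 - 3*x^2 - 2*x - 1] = 15*x^2 - 6*x - 2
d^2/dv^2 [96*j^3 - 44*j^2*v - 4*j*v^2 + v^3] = -8*j + 6*v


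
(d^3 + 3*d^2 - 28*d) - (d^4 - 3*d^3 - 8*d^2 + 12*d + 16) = -d^4 + 4*d^3 + 11*d^2 - 40*d - 16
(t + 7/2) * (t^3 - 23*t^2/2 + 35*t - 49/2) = t^4 - 8*t^3 - 21*t^2/4 + 98*t - 343/4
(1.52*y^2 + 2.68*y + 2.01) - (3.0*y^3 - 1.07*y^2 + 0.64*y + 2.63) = -3.0*y^3 + 2.59*y^2 + 2.04*y - 0.62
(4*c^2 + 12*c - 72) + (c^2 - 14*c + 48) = 5*c^2 - 2*c - 24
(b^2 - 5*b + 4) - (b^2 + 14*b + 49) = -19*b - 45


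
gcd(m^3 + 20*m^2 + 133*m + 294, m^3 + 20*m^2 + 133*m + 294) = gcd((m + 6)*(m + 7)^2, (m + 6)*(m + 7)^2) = m^3 + 20*m^2 + 133*m + 294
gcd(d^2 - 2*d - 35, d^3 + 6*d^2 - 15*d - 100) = d + 5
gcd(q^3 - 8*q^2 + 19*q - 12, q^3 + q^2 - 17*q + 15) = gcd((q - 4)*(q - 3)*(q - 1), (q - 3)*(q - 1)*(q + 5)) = q^2 - 4*q + 3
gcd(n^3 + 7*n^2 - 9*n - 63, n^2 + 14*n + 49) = n + 7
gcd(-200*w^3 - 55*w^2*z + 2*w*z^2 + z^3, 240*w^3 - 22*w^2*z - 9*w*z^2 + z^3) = -40*w^2 - 3*w*z + z^2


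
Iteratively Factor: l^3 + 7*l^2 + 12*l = (l + 4)*(l^2 + 3*l) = (l + 3)*(l + 4)*(l)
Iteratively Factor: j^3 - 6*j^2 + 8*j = (j)*(j^2 - 6*j + 8) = j*(j - 2)*(j - 4)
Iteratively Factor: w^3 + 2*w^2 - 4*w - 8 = (w + 2)*(w^2 - 4) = (w + 2)^2*(w - 2)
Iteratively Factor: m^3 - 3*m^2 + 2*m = (m - 2)*(m^2 - m) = (m - 2)*(m - 1)*(m)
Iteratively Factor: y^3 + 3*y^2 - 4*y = (y + 4)*(y^2 - y) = (y - 1)*(y + 4)*(y)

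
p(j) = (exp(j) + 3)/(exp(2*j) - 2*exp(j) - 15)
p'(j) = (exp(j) + 3)*(-2*exp(2*j) + 2*exp(j))/(exp(2*j) - 2*exp(j) - 15)^2 + exp(j)/(exp(2*j) - 2*exp(j) - 15) = -exp(j)/(exp(2*j) - 10*exp(j) + 25)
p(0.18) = -0.26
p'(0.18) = -0.08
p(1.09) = -0.49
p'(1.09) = -0.72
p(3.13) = 0.06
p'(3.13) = -0.07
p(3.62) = 0.03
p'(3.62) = -0.04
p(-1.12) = -0.21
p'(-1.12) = -0.01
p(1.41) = -1.11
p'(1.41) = -5.01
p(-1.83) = -0.21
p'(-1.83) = -0.01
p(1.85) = 0.74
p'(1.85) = -3.44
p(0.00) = -0.25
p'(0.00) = -0.06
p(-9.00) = -0.20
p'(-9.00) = 0.00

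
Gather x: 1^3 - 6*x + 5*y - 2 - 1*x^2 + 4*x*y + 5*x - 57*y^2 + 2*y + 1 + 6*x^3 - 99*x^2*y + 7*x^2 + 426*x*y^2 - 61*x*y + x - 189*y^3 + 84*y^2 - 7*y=6*x^3 + x^2*(6 - 99*y) + x*(426*y^2 - 57*y) - 189*y^3 + 27*y^2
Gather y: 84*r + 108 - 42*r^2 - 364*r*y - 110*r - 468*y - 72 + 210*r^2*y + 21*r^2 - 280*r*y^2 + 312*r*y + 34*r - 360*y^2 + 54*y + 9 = -21*r^2 + 8*r + y^2*(-280*r - 360) + y*(210*r^2 - 52*r - 414) + 45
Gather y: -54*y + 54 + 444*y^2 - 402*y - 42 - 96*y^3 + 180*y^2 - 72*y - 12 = -96*y^3 + 624*y^2 - 528*y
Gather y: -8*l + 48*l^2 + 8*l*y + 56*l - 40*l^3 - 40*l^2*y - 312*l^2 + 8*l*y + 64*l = -40*l^3 - 264*l^2 + 112*l + y*(-40*l^2 + 16*l)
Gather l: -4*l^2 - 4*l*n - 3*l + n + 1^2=-4*l^2 + l*(-4*n - 3) + n + 1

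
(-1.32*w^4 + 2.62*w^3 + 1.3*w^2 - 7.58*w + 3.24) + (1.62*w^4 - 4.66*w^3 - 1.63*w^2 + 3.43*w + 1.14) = 0.3*w^4 - 2.04*w^3 - 0.33*w^2 - 4.15*w + 4.38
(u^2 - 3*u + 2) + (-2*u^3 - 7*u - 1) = -2*u^3 + u^2 - 10*u + 1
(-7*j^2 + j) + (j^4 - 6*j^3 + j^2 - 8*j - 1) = j^4 - 6*j^3 - 6*j^2 - 7*j - 1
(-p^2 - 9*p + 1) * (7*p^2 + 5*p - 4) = -7*p^4 - 68*p^3 - 34*p^2 + 41*p - 4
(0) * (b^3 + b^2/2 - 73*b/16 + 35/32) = 0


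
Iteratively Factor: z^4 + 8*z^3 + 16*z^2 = (z + 4)*(z^3 + 4*z^2) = z*(z + 4)*(z^2 + 4*z) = z*(z + 4)^2*(z)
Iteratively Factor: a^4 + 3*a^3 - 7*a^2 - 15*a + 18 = (a + 3)*(a^3 - 7*a + 6) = (a + 3)^2*(a^2 - 3*a + 2) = (a - 1)*(a + 3)^2*(a - 2)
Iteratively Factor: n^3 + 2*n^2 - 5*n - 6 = (n + 1)*(n^2 + n - 6) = (n + 1)*(n + 3)*(n - 2)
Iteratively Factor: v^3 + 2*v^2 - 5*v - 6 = (v + 3)*(v^2 - v - 2) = (v - 2)*(v + 3)*(v + 1)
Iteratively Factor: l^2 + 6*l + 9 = (l + 3)*(l + 3)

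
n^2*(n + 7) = n^3 + 7*n^2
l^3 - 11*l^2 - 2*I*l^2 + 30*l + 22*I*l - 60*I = (l - 6)*(l - 5)*(l - 2*I)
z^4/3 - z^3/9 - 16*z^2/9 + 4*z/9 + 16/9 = (z/3 + 1/3)*(z - 2)*(z - 4/3)*(z + 2)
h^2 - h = h*(h - 1)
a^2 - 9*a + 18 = (a - 6)*(a - 3)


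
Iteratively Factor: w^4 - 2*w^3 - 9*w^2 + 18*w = (w + 3)*(w^3 - 5*w^2 + 6*w) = (w - 2)*(w + 3)*(w^2 - 3*w) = (w - 3)*(w - 2)*(w + 3)*(w)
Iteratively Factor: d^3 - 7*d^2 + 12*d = (d - 3)*(d^2 - 4*d) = d*(d - 3)*(d - 4)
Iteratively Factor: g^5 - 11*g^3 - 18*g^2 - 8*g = (g + 1)*(g^4 - g^3 - 10*g^2 - 8*g) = (g - 4)*(g + 1)*(g^3 + 3*g^2 + 2*g) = (g - 4)*(g + 1)^2*(g^2 + 2*g) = (g - 4)*(g + 1)^2*(g + 2)*(g)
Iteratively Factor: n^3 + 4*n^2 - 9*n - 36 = (n + 3)*(n^2 + n - 12) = (n + 3)*(n + 4)*(n - 3)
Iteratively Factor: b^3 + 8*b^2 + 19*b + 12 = (b + 4)*(b^2 + 4*b + 3) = (b + 1)*(b + 4)*(b + 3)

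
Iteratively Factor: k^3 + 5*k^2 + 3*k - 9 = (k + 3)*(k^2 + 2*k - 3) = (k + 3)^2*(k - 1)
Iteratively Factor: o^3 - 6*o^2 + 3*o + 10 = (o - 2)*(o^2 - 4*o - 5) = (o - 5)*(o - 2)*(o + 1)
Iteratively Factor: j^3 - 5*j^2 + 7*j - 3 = (j - 1)*(j^2 - 4*j + 3) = (j - 3)*(j - 1)*(j - 1)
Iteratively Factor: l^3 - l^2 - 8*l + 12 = (l + 3)*(l^2 - 4*l + 4) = (l - 2)*(l + 3)*(l - 2)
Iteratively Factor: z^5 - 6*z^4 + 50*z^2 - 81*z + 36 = (z - 1)*(z^4 - 5*z^3 - 5*z^2 + 45*z - 36) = (z - 4)*(z - 1)*(z^3 - z^2 - 9*z + 9) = (z - 4)*(z - 1)^2*(z^2 - 9) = (z - 4)*(z - 3)*(z - 1)^2*(z + 3)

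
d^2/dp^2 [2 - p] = 0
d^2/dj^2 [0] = 0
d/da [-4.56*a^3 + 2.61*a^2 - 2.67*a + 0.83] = -13.68*a^2 + 5.22*a - 2.67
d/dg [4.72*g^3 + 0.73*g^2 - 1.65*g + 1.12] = 14.16*g^2 + 1.46*g - 1.65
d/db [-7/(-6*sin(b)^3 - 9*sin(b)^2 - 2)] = -126*(sin(b) + 1)*sin(b)*cos(b)/(6*sin(b)^3 + 9*sin(b)^2 + 2)^2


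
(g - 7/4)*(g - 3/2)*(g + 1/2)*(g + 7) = g^4 + 17*g^3/4 - 73*g^2/4 + 133*g/16 + 147/16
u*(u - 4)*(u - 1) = u^3 - 5*u^2 + 4*u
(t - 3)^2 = t^2 - 6*t + 9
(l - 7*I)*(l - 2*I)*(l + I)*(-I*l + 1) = -I*l^4 - 7*l^3 - 3*I*l^2 - 19*l - 14*I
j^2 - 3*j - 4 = (j - 4)*(j + 1)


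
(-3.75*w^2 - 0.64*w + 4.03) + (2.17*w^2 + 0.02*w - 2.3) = -1.58*w^2 - 0.62*w + 1.73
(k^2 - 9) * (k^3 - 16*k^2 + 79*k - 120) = k^5 - 16*k^4 + 70*k^3 + 24*k^2 - 711*k + 1080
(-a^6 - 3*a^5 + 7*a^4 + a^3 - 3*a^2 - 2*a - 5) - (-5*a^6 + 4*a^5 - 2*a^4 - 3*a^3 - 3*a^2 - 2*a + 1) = 4*a^6 - 7*a^5 + 9*a^4 + 4*a^3 - 6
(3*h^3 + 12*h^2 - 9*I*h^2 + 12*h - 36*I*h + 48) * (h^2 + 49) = 3*h^5 + 12*h^4 - 9*I*h^4 + 159*h^3 - 36*I*h^3 + 636*h^2 - 441*I*h^2 + 588*h - 1764*I*h + 2352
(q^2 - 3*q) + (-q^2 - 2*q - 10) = -5*q - 10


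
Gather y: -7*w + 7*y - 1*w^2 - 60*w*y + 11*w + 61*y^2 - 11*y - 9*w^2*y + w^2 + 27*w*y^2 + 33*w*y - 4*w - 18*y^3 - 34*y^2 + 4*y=-18*y^3 + y^2*(27*w + 27) + y*(-9*w^2 - 27*w)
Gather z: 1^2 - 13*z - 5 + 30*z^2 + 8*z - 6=30*z^2 - 5*z - 10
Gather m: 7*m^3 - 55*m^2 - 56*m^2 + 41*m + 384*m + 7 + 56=7*m^3 - 111*m^2 + 425*m + 63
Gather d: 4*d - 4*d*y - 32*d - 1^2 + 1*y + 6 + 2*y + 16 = d*(-4*y - 28) + 3*y + 21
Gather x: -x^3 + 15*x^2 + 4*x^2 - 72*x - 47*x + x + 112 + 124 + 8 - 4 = -x^3 + 19*x^2 - 118*x + 240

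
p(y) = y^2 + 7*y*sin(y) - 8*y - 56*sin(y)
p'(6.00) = -11.40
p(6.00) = -8.09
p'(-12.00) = -146.38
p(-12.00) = 164.88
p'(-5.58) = -87.14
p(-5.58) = 14.31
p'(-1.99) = 10.09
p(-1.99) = 83.76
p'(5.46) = -14.30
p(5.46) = -0.83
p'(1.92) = 16.98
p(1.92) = -51.66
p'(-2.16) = 21.38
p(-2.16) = 81.07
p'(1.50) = -1.24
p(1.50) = -55.14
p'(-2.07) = 15.46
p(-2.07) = 82.73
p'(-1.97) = 8.74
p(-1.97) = 83.94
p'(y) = 7*y*cos(y) + 2*y + 7*sin(y) - 56*cos(y) - 8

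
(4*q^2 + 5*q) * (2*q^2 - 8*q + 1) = 8*q^4 - 22*q^3 - 36*q^2 + 5*q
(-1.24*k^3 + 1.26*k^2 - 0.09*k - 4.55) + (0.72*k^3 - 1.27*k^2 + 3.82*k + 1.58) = -0.52*k^3 - 0.01*k^2 + 3.73*k - 2.97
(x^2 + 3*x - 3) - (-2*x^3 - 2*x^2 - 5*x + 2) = 2*x^3 + 3*x^2 + 8*x - 5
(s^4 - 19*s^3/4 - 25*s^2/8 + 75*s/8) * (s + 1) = s^5 - 15*s^4/4 - 63*s^3/8 + 25*s^2/4 + 75*s/8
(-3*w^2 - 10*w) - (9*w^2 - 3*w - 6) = -12*w^2 - 7*w + 6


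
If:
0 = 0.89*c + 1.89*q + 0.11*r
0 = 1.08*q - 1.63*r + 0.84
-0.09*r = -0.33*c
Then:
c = 0.13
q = -0.09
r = 0.46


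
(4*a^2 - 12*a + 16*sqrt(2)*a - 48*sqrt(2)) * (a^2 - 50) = 4*a^4 - 12*a^3 + 16*sqrt(2)*a^3 - 200*a^2 - 48*sqrt(2)*a^2 - 800*sqrt(2)*a + 600*a + 2400*sqrt(2)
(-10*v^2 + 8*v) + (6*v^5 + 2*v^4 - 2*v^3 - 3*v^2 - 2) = 6*v^5 + 2*v^4 - 2*v^3 - 13*v^2 + 8*v - 2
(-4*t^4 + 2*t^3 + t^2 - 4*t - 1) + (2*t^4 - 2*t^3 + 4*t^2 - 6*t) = -2*t^4 + 5*t^2 - 10*t - 1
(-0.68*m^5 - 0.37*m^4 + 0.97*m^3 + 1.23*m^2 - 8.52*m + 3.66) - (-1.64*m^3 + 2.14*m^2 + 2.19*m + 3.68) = -0.68*m^5 - 0.37*m^4 + 2.61*m^3 - 0.91*m^2 - 10.71*m - 0.02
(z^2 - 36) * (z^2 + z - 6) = z^4 + z^3 - 42*z^2 - 36*z + 216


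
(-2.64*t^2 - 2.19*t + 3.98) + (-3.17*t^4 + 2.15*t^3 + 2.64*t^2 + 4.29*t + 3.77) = -3.17*t^4 + 2.15*t^3 + 2.1*t + 7.75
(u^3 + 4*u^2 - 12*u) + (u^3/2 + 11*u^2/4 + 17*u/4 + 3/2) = 3*u^3/2 + 27*u^2/4 - 31*u/4 + 3/2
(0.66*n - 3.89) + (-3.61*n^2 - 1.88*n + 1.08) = -3.61*n^2 - 1.22*n - 2.81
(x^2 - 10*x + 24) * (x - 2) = x^3 - 12*x^2 + 44*x - 48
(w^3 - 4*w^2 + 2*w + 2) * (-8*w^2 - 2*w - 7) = -8*w^5 + 30*w^4 - 15*w^3 + 8*w^2 - 18*w - 14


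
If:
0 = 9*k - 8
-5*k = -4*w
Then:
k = 8/9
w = 10/9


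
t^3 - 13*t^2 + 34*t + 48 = (t - 8)*(t - 6)*(t + 1)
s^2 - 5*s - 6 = (s - 6)*(s + 1)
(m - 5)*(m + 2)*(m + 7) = m^3 + 4*m^2 - 31*m - 70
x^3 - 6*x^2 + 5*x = x*(x - 5)*(x - 1)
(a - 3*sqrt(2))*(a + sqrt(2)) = a^2 - 2*sqrt(2)*a - 6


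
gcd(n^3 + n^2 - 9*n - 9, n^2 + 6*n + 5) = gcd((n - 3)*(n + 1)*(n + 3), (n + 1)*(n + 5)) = n + 1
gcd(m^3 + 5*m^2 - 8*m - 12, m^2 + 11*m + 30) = m + 6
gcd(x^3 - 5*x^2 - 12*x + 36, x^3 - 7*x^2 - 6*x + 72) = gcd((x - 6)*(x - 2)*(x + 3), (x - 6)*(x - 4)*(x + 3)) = x^2 - 3*x - 18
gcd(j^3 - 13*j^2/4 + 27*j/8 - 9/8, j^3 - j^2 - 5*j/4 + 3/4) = j - 3/2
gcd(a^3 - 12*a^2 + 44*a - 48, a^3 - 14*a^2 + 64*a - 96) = a^2 - 10*a + 24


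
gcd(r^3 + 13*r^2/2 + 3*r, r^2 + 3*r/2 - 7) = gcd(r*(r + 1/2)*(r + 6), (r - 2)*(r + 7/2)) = 1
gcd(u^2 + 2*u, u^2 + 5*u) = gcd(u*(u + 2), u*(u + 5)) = u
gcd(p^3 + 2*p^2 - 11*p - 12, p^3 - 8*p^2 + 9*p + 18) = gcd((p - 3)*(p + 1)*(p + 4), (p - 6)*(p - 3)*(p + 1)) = p^2 - 2*p - 3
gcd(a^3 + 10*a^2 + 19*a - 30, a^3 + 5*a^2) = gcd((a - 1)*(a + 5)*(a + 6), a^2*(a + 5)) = a + 5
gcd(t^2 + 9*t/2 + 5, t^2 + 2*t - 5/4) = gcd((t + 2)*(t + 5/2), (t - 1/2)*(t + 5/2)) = t + 5/2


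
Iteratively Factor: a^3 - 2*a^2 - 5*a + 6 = (a - 3)*(a^2 + a - 2) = (a - 3)*(a - 1)*(a + 2)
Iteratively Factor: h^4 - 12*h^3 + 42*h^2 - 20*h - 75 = (h + 1)*(h^3 - 13*h^2 + 55*h - 75) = (h - 3)*(h + 1)*(h^2 - 10*h + 25) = (h - 5)*(h - 3)*(h + 1)*(h - 5)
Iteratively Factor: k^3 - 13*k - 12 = (k + 1)*(k^2 - k - 12) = (k - 4)*(k + 1)*(k + 3)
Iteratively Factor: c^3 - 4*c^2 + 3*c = (c - 1)*(c^2 - 3*c) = (c - 3)*(c - 1)*(c)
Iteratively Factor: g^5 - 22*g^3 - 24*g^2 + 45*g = (g)*(g^4 - 22*g^2 - 24*g + 45) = g*(g + 3)*(g^3 - 3*g^2 - 13*g + 15) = g*(g - 1)*(g + 3)*(g^2 - 2*g - 15) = g*(g - 5)*(g - 1)*(g + 3)*(g + 3)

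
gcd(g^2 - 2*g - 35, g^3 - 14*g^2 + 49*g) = g - 7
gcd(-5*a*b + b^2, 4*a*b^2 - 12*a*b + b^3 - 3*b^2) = b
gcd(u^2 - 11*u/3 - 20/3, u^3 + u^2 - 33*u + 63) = 1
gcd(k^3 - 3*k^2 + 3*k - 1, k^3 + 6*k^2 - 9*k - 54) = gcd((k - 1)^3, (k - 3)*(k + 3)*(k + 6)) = 1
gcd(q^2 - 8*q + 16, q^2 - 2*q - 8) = q - 4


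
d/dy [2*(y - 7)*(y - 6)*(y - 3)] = 6*y^2 - 64*y + 162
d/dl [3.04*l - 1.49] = 3.04000000000000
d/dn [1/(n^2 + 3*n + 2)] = (-2*n - 3)/(n^2 + 3*n + 2)^2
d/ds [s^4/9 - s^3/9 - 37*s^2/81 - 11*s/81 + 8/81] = 4*s^3/9 - s^2/3 - 74*s/81 - 11/81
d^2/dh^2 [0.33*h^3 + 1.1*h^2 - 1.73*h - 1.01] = 1.98*h + 2.2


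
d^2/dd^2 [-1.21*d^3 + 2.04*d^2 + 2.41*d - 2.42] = 4.08 - 7.26*d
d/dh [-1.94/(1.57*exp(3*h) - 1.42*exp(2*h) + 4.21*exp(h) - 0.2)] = (9.1374*exp(2*h) - 5.5096*exp(h) + 8.1674)*exp(h)/(1.57*exp(3*h) - 1.42*exp(2*h) + 4.21*exp(h) - 0.2)^2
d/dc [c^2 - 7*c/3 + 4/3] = 2*c - 7/3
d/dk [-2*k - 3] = -2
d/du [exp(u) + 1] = exp(u)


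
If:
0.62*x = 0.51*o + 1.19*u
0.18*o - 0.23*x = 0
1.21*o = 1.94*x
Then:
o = 0.00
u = 0.00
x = 0.00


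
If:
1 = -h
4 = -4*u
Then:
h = -1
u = -1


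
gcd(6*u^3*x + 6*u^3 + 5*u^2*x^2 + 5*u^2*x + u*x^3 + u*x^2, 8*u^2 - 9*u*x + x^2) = 1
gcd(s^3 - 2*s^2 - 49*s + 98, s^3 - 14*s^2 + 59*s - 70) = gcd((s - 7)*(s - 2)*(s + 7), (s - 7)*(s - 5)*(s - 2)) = s^2 - 9*s + 14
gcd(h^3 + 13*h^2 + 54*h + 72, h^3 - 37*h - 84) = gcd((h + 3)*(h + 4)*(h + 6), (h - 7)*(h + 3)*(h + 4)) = h^2 + 7*h + 12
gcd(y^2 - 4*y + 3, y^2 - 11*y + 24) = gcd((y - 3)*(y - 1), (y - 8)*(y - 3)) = y - 3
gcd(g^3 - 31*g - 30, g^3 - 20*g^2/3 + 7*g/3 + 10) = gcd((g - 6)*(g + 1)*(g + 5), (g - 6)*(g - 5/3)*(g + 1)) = g^2 - 5*g - 6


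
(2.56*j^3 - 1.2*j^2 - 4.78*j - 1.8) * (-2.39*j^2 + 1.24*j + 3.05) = -6.1184*j^5 + 6.0424*j^4 + 17.7442*j^3 - 5.2852*j^2 - 16.811*j - 5.49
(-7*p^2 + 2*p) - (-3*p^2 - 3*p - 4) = -4*p^2 + 5*p + 4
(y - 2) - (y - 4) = 2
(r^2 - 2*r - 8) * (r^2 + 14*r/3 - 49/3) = r^4 + 8*r^3/3 - 101*r^2/3 - 14*r/3 + 392/3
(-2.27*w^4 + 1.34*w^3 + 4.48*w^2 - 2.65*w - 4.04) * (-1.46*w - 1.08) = 3.3142*w^5 + 0.4952*w^4 - 7.988*w^3 - 0.969400000000001*w^2 + 8.7604*w + 4.3632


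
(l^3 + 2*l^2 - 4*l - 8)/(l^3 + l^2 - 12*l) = (l^3 + 2*l^2 - 4*l - 8)/(l*(l^2 + l - 12))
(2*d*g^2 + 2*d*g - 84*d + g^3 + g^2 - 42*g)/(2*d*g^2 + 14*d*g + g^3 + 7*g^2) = (g - 6)/g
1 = 1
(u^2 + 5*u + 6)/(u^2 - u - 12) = (u + 2)/(u - 4)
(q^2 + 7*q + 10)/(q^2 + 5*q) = (q + 2)/q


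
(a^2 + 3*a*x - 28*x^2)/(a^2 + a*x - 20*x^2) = (a + 7*x)/(a + 5*x)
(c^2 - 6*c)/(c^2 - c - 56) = c*(6 - c)/(-c^2 + c + 56)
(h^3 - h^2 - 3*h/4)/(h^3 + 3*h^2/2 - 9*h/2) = (h + 1/2)/(h + 3)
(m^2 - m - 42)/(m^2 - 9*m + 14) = (m + 6)/(m - 2)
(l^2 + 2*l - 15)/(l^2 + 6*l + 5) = (l - 3)/(l + 1)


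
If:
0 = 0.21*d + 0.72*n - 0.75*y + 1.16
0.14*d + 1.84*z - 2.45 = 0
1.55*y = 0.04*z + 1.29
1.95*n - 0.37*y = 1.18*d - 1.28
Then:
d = -0.24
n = -0.64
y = 0.87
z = 1.35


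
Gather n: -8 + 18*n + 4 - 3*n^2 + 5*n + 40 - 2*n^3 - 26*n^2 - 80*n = -2*n^3 - 29*n^2 - 57*n + 36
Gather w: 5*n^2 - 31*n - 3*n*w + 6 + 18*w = 5*n^2 - 31*n + w*(18 - 3*n) + 6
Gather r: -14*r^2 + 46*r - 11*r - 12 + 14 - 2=-14*r^2 + 35*r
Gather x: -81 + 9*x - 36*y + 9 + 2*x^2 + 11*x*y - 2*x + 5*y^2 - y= 2*x^2 + x*(11*y + 7) + 5*y^2 - 37*y - 72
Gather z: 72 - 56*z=72 - 56*z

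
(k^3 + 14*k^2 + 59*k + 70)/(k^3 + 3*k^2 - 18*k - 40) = (k + 7)/(k - 4)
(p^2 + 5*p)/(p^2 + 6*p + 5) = p/(p + 1)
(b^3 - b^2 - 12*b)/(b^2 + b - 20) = b*(b + 3)/(b + 5)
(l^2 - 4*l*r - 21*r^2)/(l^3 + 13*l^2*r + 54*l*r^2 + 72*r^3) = (l - 7*r)/(l^2 + 10*l*r + 24*r^2)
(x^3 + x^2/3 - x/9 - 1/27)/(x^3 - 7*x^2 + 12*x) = (x^3 + x^2/3 - x/9 - 1/27)/(x*(x^2 - 7*x + 12))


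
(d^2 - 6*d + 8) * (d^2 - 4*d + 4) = d^4 - 10*d^3 + 36*d^2 - 56*d + 32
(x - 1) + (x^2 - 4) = x^2 + x - 5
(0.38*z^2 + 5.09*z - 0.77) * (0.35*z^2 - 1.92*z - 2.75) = 0.133*z^4 + 1.0519*z^3 - 11.0873*z^2 - 12.5191*z + 2.1175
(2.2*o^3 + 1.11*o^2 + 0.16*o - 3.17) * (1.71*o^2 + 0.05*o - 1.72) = 3.762*o^5 + 2.0081*o^4 - 3.4549*o^3 - 7.3219*o^2 - 0.4337*o + 5.4524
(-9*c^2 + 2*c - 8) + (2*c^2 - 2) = -7*c^2 + 2*c - 10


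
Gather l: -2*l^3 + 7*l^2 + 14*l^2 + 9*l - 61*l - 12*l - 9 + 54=-2*l^3 + 21*l^2 - 64*l + 45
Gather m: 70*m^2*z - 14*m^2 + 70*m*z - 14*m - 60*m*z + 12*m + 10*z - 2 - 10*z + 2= m^2*(70*z - 14) + m*(10*z - 2)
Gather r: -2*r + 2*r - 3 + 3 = 0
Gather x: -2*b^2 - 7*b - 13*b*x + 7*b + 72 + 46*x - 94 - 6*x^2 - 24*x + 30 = -2*b^2 - 6*x^2 + x*(22 - 13*b) + 8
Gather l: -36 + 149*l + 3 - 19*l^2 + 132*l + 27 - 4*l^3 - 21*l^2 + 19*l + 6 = -4*l^3 - 40*l^2 + 300*l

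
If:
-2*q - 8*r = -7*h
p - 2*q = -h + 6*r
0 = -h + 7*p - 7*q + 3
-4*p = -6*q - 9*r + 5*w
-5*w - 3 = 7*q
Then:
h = -42/251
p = -1704/1757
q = -909/1757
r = -30/1757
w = 156/1255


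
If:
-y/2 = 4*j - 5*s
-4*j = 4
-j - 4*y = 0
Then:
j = -1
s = -31/40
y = 1/4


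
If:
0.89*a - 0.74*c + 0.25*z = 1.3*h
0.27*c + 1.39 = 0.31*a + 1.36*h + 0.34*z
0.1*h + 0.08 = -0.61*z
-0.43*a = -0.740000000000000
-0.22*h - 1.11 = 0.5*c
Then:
No Solution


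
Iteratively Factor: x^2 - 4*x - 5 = (x + 1)*(x - 5)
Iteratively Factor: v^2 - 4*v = (v)*(v - 4)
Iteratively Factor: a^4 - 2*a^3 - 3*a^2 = (a + 1)*(a^3 - 3*a^2) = (a - 3)*(a + 1)*(a^2) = a*(a - 3)*(a + 1)*(a)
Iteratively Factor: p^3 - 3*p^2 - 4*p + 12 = (p - 3)*(p^2 - 4) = (p - 3)*(p + 2)*(p - 2)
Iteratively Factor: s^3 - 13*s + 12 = (s - 1)*(s^2 + s - 12) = (s - 1)*(s + 4)*(s - 3)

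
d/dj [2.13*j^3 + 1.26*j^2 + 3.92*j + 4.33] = 6.39*j^2 + 2.52*j + 3.92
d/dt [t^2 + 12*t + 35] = 2*t + 12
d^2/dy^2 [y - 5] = 0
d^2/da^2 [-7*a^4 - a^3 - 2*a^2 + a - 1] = -84*a^2 - 6*a - 4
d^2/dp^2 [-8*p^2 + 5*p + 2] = -16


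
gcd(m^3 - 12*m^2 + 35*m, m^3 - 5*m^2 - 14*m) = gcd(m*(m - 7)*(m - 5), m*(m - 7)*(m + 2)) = m^2 - 7*m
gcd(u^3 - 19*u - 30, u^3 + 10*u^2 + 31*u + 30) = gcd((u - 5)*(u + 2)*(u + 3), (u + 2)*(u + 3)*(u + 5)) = u^2 + 5*u + 6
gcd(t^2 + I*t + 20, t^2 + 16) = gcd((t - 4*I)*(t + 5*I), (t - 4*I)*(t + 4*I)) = t - 4*I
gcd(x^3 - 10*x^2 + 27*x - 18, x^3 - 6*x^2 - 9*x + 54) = x^2 - 9*x + 18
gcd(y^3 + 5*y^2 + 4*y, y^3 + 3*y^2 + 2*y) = y^2 + y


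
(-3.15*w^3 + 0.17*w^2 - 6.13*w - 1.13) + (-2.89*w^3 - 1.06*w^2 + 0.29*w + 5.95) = -6.04*w^3 - 0.89*w^2 - 5.84*w + 4.82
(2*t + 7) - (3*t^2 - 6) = -3*t^2 + 2*t + 13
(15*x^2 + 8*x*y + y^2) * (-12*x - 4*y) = -180*x^3 - 156*x^2*y - 44*x*y^2 - 4*y^3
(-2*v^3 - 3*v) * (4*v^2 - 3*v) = -8*v^5 + 6*v^4 - 12*v^3 + 9*v^2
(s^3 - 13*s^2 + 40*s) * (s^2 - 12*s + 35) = s^5 - 25*s^4 + 231*s^3 - 935*s^2 + 1400*s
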